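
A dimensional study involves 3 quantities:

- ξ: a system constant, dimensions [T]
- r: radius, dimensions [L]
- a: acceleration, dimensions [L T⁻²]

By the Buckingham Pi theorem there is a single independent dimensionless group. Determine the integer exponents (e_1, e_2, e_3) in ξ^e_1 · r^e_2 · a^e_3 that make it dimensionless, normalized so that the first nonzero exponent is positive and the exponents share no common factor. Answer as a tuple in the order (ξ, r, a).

(2, -1, 1)

L: e_1·(0) + e_2·(1) + e_3·(1) = 0
T: e_1·(1) + e_2·(0) + e_3·(-2) = 0
Solving this homogeneous linear system for the smallest-integer solution (first nonzero entry positive) gives (2, -1, 1).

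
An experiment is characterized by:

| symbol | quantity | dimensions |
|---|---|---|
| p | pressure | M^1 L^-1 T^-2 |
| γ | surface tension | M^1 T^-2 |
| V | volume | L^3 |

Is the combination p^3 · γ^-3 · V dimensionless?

Sum the exponent of each base dimension across the product:
  M: 3·[p]_M − 3·[γ]_M + [V]_M = 3·(1) − 3·(1) + (0) = 0
  L: 3·[p]_L − 3·[γ]_L + [V]_L = 3·(-1) − 3·(0) + (3) = 0
  T: 3·[p]_T − 3·[γ]_T + [V]_T = 3·(-2) − 3·(-2) + (0) = 0
All base exponents vanish — dimensionless.

yes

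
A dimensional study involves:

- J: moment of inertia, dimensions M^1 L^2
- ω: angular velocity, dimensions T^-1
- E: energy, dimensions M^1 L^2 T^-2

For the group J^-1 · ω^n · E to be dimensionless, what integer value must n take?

-2

Balance the T exponent: (-1)·n from ω, plus −(0) + (-2) = -2 from the rest, must sum to zero.
−n − 2 = 0, so n = -2.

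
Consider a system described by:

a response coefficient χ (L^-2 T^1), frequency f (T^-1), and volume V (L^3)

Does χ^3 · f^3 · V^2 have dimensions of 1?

Sum the exponent of each base dimension across the product:
  L: 3·[χ]_L + 3·[f]_L + 2·[V]_L = 3·(-2) + 3·(0) + 2·(3) = 0
  T: 3·[χ]_T + 3·[f]_T + 2·[V]_T = 3·(1) + 3·(-1) + 2·(0) = 0
All base exponents vanish — dimensionless.

yes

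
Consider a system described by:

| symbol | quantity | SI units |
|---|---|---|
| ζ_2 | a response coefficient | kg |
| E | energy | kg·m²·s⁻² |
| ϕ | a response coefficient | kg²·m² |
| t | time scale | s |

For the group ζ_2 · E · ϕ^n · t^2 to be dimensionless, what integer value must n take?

Balance the M exponent: (2)·n from ϕ, plus (1) + (1) + 2·(0) = 2 from the rest, must sum to zero.
2n + 2 = 0, so n = -1.

-1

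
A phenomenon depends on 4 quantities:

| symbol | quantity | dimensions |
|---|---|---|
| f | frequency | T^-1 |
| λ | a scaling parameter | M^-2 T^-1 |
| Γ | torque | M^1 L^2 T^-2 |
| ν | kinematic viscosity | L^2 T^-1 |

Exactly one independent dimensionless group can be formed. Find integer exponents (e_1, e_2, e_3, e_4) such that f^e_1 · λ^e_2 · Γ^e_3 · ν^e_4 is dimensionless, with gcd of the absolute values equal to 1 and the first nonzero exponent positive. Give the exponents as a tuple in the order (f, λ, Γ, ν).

(3, -1, -2, 2)

M: e_1·(0) + e_2·(-2) + e_3·(1) + e_4·(0) = 0
L: e_1·(0) + e_2·(0) + e_3·(2) + e_4·(2) = 0
T: e_1·(-1) + e_2·(-1) + e_3·(-2) + e_4·(-1) = 0
Solving this homogeneous linear system for the smallest-integer solution (first nonzero entry positive) gives (3, -1, -2, 2).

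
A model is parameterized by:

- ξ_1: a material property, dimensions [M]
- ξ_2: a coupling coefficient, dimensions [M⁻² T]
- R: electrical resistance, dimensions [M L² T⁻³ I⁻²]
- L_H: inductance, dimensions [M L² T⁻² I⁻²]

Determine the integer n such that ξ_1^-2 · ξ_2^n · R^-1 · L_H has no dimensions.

Balance the M exponent: (-2)·n from ξ_2, plus −2·(1) − (1) + (1) = -2 from the rest, must sum to zero.
-2n − 2 = 0, so n = -1.

-1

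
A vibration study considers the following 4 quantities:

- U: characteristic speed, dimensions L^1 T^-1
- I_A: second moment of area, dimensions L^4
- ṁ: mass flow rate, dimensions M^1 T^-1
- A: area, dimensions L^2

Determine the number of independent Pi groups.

There are 4 variables and 3 base dimensions (M, L, T).
The dimension matrix has rank 3.
Independent dimensionless groups: 4 − 3 = 1.

1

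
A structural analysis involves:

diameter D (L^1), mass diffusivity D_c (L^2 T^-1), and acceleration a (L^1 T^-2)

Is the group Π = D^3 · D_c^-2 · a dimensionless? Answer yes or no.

yes

Sum the exponent of each base dimension across the product:
  L: 3·[D]_L − 2·[D_c]_L + [a]_L = 3·(1) − 2·(2) + (1) = 0
  T: 3·[D]_T − 2·[D_c]_T + [a]_T = 3·(0) − 2·(-1) + (-2) = 0
All base exponents vanish — dimensionless.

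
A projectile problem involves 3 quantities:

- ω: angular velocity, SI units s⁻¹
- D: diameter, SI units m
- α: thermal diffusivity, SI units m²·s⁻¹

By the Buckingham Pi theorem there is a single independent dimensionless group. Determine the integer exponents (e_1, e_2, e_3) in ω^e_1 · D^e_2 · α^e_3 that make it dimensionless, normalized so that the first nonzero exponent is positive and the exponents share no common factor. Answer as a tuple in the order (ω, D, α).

L: e_1·(0) + e_2·(1) + e_3·(2) = 0
T: e_1·(-1) + e_2·(0) + e_3·(-1) = 0
Solving this homogeneous linear system for the smallest-integer solution (first nonzero entry positive) gives (1, 2, -1).

(1, 2, -1)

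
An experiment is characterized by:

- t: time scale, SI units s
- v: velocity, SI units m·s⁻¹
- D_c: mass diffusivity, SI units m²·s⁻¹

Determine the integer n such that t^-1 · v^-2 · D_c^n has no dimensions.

Balance the L exponent: (2)·n from D_c, plus −(0) − 2·(1) = -2 from the rest, must sum to zero.
2n − 2 = 0, so n = 1.

1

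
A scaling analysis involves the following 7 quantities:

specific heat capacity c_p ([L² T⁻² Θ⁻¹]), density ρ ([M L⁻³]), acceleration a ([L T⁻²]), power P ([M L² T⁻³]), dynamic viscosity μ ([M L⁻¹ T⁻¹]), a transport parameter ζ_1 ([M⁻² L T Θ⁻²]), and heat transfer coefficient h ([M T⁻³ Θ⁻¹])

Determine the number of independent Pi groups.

3

There are 7 variables and 4 base dimensions (M, L, T, Θ).
The dimension matrix has rank 4.
Independent dimensionless groups: 7 − 4 = 3.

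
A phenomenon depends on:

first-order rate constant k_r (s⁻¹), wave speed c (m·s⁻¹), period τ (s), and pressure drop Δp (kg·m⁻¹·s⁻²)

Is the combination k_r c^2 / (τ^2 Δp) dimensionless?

no

Sum the exponent of each base dimension across the product:
  M: [k_r]_M + 2·[c]_M − 2·[τ]_M − [Δp]_M = (0) + 2·(0) − 2·(0) − (1) = -1
  L: [k_r]_L + 2·[c]_L − 2·[τ]_L − [Δp]_L = (0) + 2·(1) − 2·(0) − (-1) = 3
  T: [k_r]_T + 2·[c]_T − 2·[τ]_T − [Δp]_T = (-1) + 2·(-1) − 2·(1) − (-2) = -3
Net dimensions [M⁻¹ L³ T⁻³] ≠ [1] — not dimensionless.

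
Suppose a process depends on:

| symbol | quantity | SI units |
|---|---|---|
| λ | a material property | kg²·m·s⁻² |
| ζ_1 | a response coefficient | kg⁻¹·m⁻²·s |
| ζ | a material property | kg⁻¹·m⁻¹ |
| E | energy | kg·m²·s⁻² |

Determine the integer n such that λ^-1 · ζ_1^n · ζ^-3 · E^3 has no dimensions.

4

Balance the M exponent: (-1)·n from ζ_1, plus −(2) − 3·(-1) + 3·(1) = 4 from the rest, must sum to zero.
−n + 4 = 0, so n = 4.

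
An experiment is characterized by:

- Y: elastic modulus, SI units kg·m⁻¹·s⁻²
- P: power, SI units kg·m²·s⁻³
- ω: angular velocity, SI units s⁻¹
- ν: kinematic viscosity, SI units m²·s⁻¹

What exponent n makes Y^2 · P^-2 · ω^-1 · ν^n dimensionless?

3

Balance the L exponent: (2)·n from ν, plus 2·(-1) − 2·(2) − (0) = -6 from the rest, must sum to zero.
2n − 6 = 0, so n = 3.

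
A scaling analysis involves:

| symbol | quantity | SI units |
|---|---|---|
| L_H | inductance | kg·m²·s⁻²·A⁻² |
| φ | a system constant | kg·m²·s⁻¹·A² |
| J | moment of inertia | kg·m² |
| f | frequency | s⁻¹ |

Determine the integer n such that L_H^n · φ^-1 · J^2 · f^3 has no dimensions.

-1

Balance the M exponent: (1)·n from L_H, plus −(1) + 2·(1) + 3·(0) = 1 from the rest, must sum to zero.
n + 1 = 0, so n = -1.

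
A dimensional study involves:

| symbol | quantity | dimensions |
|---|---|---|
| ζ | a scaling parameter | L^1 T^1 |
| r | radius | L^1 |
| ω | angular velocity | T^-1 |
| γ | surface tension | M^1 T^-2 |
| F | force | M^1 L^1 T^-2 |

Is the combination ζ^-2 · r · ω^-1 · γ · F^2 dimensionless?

no

Sum the exponent of each base dimension across the product:
  M: −2·[ζ]_M + [r]_M − [ω]_M + [γ]_M + 2·[F]_M = −2·(0) + (0) − (0) + (1) + 2·(1) = 3
  L: −2·[ζ]_L + [r]_L − [ω]_L + [γ]_L + 2·[F]_L = −2·(1) + (1) − (0) + (0) + 2·(1) = 1
  T: −2·[ζ]_T + [r]_T − [ω]_T + [γ]_T + 2·[F]_T = −2·(1) + (0) − (-1) + (-2) + 2·(-2) = -7
Net dimensions [M³ L T⁻⁷] ≠ [1] — not dimensionless.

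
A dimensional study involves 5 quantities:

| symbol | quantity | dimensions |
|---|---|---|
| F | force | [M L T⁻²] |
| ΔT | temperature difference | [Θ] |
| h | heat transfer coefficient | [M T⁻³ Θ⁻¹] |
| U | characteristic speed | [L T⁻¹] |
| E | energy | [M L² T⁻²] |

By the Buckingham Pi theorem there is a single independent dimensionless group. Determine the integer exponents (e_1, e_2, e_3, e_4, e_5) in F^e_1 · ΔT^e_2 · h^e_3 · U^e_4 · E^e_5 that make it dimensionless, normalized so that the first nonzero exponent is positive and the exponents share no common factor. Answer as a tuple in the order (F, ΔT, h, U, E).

(3, -1, -1, 1, -2)

M: e_1·(1) + e_2·(0) + e_3·(1) + e_4·(0) + e_5·(1) = 0
L: e_1·(1) + e_2·(0) + e_3·(0) + e_4·(1) + e_5·(2) = 0
T: e_1·(-2) + e_2·(0) + e_3·(-3) + e_4·(-1) + e_5·(-2) = 0
Θ: e_1·(0) + e_2·(1) + e_3·(-1) + e_4·(0) + e_5·(0) = 0
Solving this homogeneous linear system for the smallest-integer solution (first nonzero entry positive) gives (3, -1, -1, 1, -2).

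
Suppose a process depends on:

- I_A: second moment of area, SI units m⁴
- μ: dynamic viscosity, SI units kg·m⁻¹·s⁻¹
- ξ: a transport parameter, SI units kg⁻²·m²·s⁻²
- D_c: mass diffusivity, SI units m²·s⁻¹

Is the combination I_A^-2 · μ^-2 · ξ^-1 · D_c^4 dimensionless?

Sum the exponent of each base dimension across the product:
  M: −2·[I_A]_M − 2·[μ]_M − [ξ]_M + 4·[D_c]_M = −2·(0) − 2·(1) − (-2) + 4·(0) = 0
  L: −2·[I_A]_L − 2·[μ]_L − [ξ]_L + 4·[D_c]_L = −2·(4) − 2·(-1) − (2) + 4·(2) = 0
  T: −2·[I_A]_T − 2·[μ]_T − [ξ]_T + 4·[D_c]_T = −2·(0) − 2·(-1) − (-2) + 4·(-1) = 0
All base exponents vanish — dimensionless.

yes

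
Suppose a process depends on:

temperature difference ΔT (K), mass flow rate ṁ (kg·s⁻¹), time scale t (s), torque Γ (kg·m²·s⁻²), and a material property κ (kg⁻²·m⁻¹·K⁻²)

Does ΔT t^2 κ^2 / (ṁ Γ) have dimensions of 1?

Sum the exponent of each base dimension across the product:
  M: [ΔT]_M − [ṁ]_M + 2·[t]_M − [Γ]_M + 2·[κ]_M = (0) − (1) + 2·(0) − (1) + 2·(-2) = -6
  L: [ΔT]_L − [ṁ]_L + 2·[t]_L − [Γ]_L + 2·[κ]_L = (0) − (0) + 2·(0) − (2) + 2·(-1) = -4
  T: [ΔT]_T − [ṁ]_T + 2·[t]_T − [Γ]_T + 2·[κ]_T = (0) − (-1) + 2·(1) − (-2) + 2·(0) = 5
  Θ: [ΔT]_Θ − [ṁ]_Θ + 2·[t]_Θ − [Γ]_Θ + 2·[κ]_Θ = (1) − (0) + 2·(0) − (0) + 2·(-2) = -3
Net dimensions [M⁻⁶ L⁻⁴ T⁵ Θ⁻³] ≠ [1] — not dimensionless.

no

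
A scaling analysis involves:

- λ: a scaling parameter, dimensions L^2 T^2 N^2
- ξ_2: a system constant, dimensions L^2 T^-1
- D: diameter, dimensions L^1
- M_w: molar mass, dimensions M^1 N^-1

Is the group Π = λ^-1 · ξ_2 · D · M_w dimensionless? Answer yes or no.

no

Sum the exponent of each base dimension across the product:
  M: −[λ]_M + [ξ_2]_M + [D]_M + [M_w]_M = −(0) + (0) + (0) + (1) = 1
  L: −[λ]_L + [ξ_2]_L + [D]_L + [M_w]_L = −(2) + (2) + (1) + (0) = 1
  T: −[λ]_T + [ξ_2]_T + [D]_T + [M_w]_T = −(2) + (-1) + (0) + (0) = -3
  N: −[λ]_N + [ξ_2]_N + [D]_N + [M_w]_N = −(2) + (0) + (0) + (-1) = -3
Net dimensions [M L T⁻³ N⁻³] ≠ [1] — not dimensionless.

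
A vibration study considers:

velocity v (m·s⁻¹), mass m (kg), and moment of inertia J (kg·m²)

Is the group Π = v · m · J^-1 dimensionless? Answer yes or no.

Sum the exponent of each base dimension across the product:
  M: [v]_M + [m]_M − [J]_M = (0) + (1) − (1) = 0
  L: [v]_L + [m]_L − [J]_L = (1) + (0) − (2) = -1
  T: [v]_T + [m]_T − [J]_T = (-1) + (0) − (0) = -1
Net dimensions [L⁻¹ T⁻¹] ≠ [1] — not dimensionless.

no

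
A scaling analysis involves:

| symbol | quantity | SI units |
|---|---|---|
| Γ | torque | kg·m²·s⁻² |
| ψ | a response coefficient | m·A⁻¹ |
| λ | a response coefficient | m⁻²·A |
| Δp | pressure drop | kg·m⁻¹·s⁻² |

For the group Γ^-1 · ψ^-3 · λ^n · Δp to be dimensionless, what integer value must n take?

-3

Balance the L exponent: (-2)·n from λ, plus −(2) − 3·(1) + (-1) = -6 from the rest, must sum to zero.
-2n − 6 = 0, so n = -3.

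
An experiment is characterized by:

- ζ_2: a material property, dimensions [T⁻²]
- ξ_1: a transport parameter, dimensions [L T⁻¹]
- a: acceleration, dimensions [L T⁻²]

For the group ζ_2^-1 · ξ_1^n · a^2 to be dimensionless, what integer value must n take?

-2

Balance the L exponent: (1)·n from ξ_1, plus −(0) + 2·(1) = 2 from the rest, must sum to zero.
n + 2 = 0, so n = -2.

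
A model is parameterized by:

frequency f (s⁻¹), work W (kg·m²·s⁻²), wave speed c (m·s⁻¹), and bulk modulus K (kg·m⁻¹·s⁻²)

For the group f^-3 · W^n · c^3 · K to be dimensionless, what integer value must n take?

Balance the M exponent: (1)·n from W, plus −3·(0) + 3·(0) + (1) = 1 from the rest, must sum to zero.
n + 1 = 0, so n = -1.

-1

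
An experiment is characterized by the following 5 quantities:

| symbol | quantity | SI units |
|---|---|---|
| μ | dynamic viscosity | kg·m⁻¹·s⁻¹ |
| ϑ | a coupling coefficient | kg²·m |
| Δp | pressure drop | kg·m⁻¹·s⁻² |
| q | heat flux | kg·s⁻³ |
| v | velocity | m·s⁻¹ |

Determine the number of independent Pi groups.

2

There are 5 variables and 3 base dimensions (M, L, T).
The dimension matrix has rank 3.
Independent dimensionless groups: 5 − 3 = 2.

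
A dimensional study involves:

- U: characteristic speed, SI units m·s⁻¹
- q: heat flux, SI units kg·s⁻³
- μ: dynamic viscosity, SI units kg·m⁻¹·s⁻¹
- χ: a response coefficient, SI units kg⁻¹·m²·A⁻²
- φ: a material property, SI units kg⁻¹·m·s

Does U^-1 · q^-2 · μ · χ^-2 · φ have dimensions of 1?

Sum the exponent of each base dimension across the product:
  M: −[U]_M − 2·[q]_M + [μ]_M − 2·[χ]_M + [φ]_M = −(0) − 2·(1) + (1) − 2·(-1) + (-1) = 0
  L: −[U]_L − 2·[q]_L + [μ]_L − 2·[χ]_L + [φ]_L = −(1) − 2·(0) + (-1) − 2·(2) + (1) = -5
  T: −[U]_T − 2·[q]_T + [μ]_T − 2·[χ]_T + [φ]_T = −(-1) − 2·(-3) + (-1) − 2·(0) + (1) = 7
  I: −[U]_I − 2·[q]_I + [μ]_I − 2·[χ]_I + [φ]_I = −(0) − 2·(0) + (0) − 2·(-2) + (0) = 4
Net dimensions [L⁻⁵ T⁷ I⁴] ≠ [1] — not dimensionless.

no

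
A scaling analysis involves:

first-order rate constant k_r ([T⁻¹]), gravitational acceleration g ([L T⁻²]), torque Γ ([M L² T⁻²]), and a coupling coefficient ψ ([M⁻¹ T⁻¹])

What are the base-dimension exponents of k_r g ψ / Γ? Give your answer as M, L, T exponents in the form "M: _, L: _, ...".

M: -2, L: -1, T: -2

Collect each base-dimension exponent across the product:
  M: (0) + (0) − (1) + (-1) = -2
  L: (0) + (1) − (2) + (0) = -1
  T: (-1) + (-2) − (-2) + (-1) = -2
So the dimensions are [M⁻² L⁻¹ T⁻²].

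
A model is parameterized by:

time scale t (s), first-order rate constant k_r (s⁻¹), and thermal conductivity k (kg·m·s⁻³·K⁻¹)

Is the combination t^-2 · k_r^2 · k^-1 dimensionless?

Sum the exponent of each base dimension across the product:
  M: −2·[t]_M + 2·[k_r]_M − [k]_M = −2·(0) + 2·(0) − (1) = -1
  L: −2·[t]_L + 2·[k_r]_L − [k]_L = −2·(0) + 2·(0) − (1) = -1
  T: −2·[t]_T + 2·[k_r]_T − [k]_T = −2·(1) + 2·(-1) − (-3) = -1
  Θ: −2·[t]_Θ + 2·[k_r]_Θ − [k]_Θ = −2·(0) + 2·(0) − (-1) = 1
Net dimensions [M⁻¹ L⁻¹ T⁻¹ Θ] ≠ [1] — not dimensionless.

no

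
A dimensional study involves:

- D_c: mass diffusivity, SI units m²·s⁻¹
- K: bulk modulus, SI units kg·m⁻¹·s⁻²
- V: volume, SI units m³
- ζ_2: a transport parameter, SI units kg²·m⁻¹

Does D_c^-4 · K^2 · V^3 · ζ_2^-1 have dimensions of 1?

Sum the exponent of each base dimension across the product:
  M: −4·[D_c]_M + 2·[K]_M + 3·[V]_M − [ζ_2]_M = −4·(0) + 2·(1) + 3·(0) − (2) = 0
  L: −4·[D_c]_L + 2·[K]_L + 3·[V]_L − [ζ_2]_L = −4·(2) + 2·(-1) + 3·(3) − (-1) = 0
  T: −4·[D_c]_T + 2·[K]_T + 3·[V]_T − [ζ_2]_T = −4·(-1) + 2·(-2) + 3·(0) − (0) = 0
All base exponents vanish — dimensionless.

yes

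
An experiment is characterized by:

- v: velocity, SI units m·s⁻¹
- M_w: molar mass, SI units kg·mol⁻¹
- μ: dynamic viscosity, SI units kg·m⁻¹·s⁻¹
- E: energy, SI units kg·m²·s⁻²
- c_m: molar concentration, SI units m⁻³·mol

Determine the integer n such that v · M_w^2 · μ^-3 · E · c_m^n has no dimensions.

2

Balance the L exponent: (-3)·n from c_m, plus (1) + 2·(0) − 3·(-1) + (2) = 6 from the rest, must sum to zero.
-3n + 6 = 0, so n = 2.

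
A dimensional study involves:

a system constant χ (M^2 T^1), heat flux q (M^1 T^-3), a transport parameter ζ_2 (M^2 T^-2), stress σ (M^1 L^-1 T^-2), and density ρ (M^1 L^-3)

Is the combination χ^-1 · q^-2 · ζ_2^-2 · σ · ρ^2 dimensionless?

no

Sum the exponent of each base dimension across the product:
  M: −[χ]_M − 2·[q]_M − 2·[ζ_2]_M + [σ]_M + 2·[ρ]_M = −(2) − 2·(1) − 2·(2) + (1) + 2·(1) = -5
  L: −[χ]_L − 2·[q]_L − 2·[ζ_2]_L + [σ]_L + 2·[ρ]_L = −(0) − 2·(0) − 2·(0) + (-1) + 2·(-3) = -7
  T: −[χ]_T − 2·[q]_T − 2·[ζ_2]_T + [σ]_T + 2·[ρ]_T = −(1) − 2·(-3) − 2·(-2) + (-2) + 2·(0) = 7
Net dimensions [M⁻⁵ L⁻⁷ T⁷] ≠ [1] — not dimensionless.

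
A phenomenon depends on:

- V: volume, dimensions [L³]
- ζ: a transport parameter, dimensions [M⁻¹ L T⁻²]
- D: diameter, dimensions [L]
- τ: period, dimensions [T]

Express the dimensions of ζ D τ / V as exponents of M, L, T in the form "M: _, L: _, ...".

M: -1, L: -1, T: -1

Collect each base-dimension exponent across the product:
  M: −(0) + (-1) + (0) + (0) = -1
  L: −(3) + (1) + (1) + (0) = -1
  T: −(0) + (-2) + (0) + (1) = -1
So the dimensions are [M⁻¹ L⁻¹ T⁻¹].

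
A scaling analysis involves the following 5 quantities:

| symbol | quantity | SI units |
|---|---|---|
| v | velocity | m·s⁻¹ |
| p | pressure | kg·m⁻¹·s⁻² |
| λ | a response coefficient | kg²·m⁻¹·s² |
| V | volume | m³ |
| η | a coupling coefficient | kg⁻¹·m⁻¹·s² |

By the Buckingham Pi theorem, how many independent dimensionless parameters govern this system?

There are 5 variables and 3 base dimensions (M, L, T).
The dimension matrix has rank 3.
Independent dimensionless groups: 5 − 3 = 2.

2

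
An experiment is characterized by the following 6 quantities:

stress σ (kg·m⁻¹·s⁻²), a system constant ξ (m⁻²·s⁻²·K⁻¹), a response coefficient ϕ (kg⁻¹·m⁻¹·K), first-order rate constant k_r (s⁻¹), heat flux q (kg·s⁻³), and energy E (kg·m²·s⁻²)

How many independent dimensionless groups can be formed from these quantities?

2

There are 6 variables and 4 base dimensions (M, L, T, Θ).
The dimension matrix has rank 4.
Independent dimensionless groups: 6 − 4 = 2.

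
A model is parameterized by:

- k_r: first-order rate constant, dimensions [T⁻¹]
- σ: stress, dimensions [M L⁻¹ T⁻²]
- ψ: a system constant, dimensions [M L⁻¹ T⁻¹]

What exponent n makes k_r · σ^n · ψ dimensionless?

Balance the M exponent: (1)·n from σ, plus (0) + (1) = 1 from the rest, must sum to zero.
n + 1 = 0, so n = -1.

-1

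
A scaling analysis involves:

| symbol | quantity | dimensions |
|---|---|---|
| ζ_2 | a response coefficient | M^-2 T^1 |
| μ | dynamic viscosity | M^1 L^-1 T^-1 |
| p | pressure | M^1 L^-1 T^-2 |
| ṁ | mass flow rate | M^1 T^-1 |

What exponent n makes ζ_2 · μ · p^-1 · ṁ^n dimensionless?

2

Balance the M exponent: (1)·n from ṁ, plus (-2) + (1) − (1) = -2 from the rest, must sum to zero.
n − 2 = 0, so n = 2.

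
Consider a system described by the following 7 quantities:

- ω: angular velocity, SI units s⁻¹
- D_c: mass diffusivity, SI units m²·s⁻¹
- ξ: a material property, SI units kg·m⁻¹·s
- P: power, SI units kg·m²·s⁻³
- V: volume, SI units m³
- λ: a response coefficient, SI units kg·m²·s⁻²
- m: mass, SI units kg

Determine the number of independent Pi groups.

4

There are 7 variables and 3 base dimensions (M, L, T).
The dimension matrix has rank 3.
Independent dimensionless groups: 7 − 3 = 4.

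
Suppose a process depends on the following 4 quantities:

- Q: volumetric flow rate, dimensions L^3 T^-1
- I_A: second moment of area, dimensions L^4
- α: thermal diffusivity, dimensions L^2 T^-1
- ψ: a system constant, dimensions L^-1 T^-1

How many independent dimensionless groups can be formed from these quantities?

There are 4 variables and 2 base dimensions (L, T).
The dimension matrix has rank 2.
Independent dimensionless groups: 4 − 2 = 2.

2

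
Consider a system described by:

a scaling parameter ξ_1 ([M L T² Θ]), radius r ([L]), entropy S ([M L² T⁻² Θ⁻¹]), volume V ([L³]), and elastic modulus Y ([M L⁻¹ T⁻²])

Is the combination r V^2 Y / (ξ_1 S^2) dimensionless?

no

Sum the exponent of each base dimension across the product:
  M: −[ξ_1]_M + [r]_M − 2·[S]_M + 2·[V]_M + [Y]_M = −(1) + (0) − 2·(1) + 2·(0) + (1) = -2
  L: −[ξ_1]_L + [r]_L − 2·[S]_L + 2·[V]_L + [Y]_L = −(1) + (1) − 2·(2) + 2·(3) + (-1) = 1
  T: −[ξ_1]_T + [r]_T − 2·[S]_T + 2·[V]_T + [Y]_T = −(2) + (0) − 2·(-2) + 2·(0) + (-2) = 0
  Θ: −[ξ_1]_Θ + [r]_Θ − 2·[S]_Θ + 2·[V]_Θ + [Y]_Θ = −(1) + (0) − 2·(-1) + 2·(0) + (0) = 1
Net dimensions [M⁻² L Θ] ≠ [1] — not dimensionless.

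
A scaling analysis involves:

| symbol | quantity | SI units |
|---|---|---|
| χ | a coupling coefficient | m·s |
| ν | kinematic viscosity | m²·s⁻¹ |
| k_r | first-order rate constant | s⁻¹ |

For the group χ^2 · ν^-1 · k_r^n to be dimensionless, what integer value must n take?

3

Balance the T exponent: (-1)·n from k_r, plus 2·(1) − (-1) = 3 from the rest, must sum to zero.
−n + 3 = 0, so n = 3.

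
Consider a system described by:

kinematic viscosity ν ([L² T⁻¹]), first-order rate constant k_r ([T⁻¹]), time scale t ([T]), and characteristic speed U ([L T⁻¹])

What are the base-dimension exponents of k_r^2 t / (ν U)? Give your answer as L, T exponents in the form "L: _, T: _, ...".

L: -3, T: 1

Collect each base-dimension exponent across the product:
  L: −(2) + 2·(0) + (0) − (1) = -3
  T: −(-1) + 2·(-1) + (1) − (-1) = 1
So the dimensions are [L⁻³ T].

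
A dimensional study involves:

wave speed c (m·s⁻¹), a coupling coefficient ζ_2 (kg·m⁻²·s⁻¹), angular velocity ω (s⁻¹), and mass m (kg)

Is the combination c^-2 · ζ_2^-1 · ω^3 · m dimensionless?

Sum the exponent of each base dimension across the product:
  M: −2·[c]_M − [ζ_2]_M + 3·[ω]_M + [m]_M = −2·(0) − (1) + 3·(0) + (1) = 0
  L: −2·[c]_L − [ζ_2]_L + 3·[ω]_L + [m]_L = −2·(1) − (-2) + 3·(0) + (0) = 0
  T: −2·[c]_T − [ζ_2]_T + 3·[ω]_T + [m]_T = −2·(-1) − (-1) + 3·(-1) + (0) = 0
All base exponents vanish — dimensionless.

yes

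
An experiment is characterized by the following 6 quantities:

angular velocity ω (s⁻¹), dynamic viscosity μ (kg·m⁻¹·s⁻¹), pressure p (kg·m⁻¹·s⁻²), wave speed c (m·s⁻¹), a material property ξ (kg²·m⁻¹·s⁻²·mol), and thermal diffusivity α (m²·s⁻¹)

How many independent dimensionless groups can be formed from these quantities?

2

There are 6 variables and 4 base dimensions (M, L, T, N).
The dimension matrix has rank 4.
Independent dimensionless groups: 6 − 4 = 2.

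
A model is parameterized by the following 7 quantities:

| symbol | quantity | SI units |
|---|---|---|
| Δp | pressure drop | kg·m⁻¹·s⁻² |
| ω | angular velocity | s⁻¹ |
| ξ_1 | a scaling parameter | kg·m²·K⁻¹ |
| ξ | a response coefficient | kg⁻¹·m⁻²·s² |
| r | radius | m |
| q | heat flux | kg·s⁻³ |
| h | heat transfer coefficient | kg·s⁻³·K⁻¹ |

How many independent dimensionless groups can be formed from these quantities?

3

There are 7 variables and 4 base dimensions (M, L, T, Θ).
The dimension matrix has rank 4.
Independent dimensionless groups: 7 − 4 = 3.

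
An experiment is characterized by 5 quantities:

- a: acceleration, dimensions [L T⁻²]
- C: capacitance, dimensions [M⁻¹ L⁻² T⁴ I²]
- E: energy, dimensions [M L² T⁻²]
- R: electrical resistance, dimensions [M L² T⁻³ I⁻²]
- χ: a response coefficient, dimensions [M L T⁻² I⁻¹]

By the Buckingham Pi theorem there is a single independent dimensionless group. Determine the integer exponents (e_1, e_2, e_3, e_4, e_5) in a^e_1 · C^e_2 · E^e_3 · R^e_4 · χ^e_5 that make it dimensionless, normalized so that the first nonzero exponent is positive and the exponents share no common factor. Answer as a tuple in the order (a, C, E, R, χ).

M: e_1·(0) + e_2·(-1) + e_3·(1) + e_4·(1) + e_5·(1) = 0
L: e_1·(1) + e_2·(-2) + e_3·(2) + e_4·(2) + e_5·(1) = 0
T: e_1·(-2) + e_2·(4) + e_3·(-2) + e_4·(-3) + e_5·(-2) = 0
I: e_1·(0) + e_2·(2) + e_3·(0) + e_4·(-2) + e_5·(-1) = 0
Solving this homogeneous linear system for the smallest-integer solution (first nonzero entry positive) gives (2, 3, -1, 2, 2).

(2, 3, -1, 2, 2)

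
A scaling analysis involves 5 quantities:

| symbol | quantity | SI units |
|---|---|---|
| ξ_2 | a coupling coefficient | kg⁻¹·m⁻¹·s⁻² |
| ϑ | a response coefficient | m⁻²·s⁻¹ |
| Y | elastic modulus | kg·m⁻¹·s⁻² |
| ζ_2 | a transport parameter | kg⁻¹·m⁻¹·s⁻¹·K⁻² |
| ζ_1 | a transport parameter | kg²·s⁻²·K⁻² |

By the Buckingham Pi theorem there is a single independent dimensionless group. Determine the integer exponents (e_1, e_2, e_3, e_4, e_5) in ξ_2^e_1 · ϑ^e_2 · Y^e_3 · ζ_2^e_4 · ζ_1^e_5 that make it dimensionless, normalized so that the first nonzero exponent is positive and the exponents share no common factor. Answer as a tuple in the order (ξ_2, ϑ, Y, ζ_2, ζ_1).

(1, 1, -2, -1, 1)

M: e_1·(-1) + e_2·(0) + e_3·(1) + e_4·(-1) + e_5·(2) = 0
L: e_1·(-1) + e_2·(-2) + e_3·(-1) + e_4·(-1) + e_5·(0) = 0
T: e_1·(-2) + e_2·(-1) + e_3·(-2) + e_4·(-1) + e_5·(-2) = 0
Θ: e_1·(0) + e_2·(0) + e_3·(0) + e_4·(-2) + e_5·(-2) = 0
Solving this homogeneous linear system for the smallest-integer solution (first nonzero entry positive) gives (1, 1, -2, -1, 1).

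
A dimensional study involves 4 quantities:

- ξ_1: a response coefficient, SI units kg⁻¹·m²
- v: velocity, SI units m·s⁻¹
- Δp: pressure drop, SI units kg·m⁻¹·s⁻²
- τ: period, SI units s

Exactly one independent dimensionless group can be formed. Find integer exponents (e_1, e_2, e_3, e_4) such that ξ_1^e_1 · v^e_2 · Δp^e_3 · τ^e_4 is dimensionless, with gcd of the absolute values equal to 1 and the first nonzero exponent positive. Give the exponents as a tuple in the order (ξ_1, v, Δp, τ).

(1, -1, 1, 1)

M: e_1·(-1) + e_2·(0) + e_3·(1) + e_4·(0) = 0
L: e_1·(2) + e_2·(1) + e_3·(-1) + e_4·(0) = 0
T: e_1·(0) + e_2·(-1) + e_3·(-2) + e_4·(1) = 0
Solving this homogeneous linear system for the smallest-integer solution (first nonzero entry positive) gives (1, -1, 1, 1).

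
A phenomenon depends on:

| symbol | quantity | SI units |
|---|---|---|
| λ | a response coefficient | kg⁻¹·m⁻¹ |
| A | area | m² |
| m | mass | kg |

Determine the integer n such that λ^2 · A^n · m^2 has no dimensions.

Balance the L exponent: (2)·n from A, plus 2·(-1) + 2·(0) = -2 from the rest, must sum to zero.
2n − 2 = 0, so n = 1.

1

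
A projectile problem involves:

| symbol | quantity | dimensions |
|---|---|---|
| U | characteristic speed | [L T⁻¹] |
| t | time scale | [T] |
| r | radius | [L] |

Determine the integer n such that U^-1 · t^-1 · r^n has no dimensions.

1

Balance the L exponent: (1)·n from r, plus −(1) − (0) = -1 from the rest, must sum to zero.
n − 1 = 0, so n = 1.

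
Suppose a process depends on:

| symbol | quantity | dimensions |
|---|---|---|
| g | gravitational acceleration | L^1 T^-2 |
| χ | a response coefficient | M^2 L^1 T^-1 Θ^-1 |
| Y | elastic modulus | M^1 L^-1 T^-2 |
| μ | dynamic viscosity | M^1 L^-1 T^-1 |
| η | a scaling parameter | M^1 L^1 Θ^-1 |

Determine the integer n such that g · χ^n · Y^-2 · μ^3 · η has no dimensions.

-1

Balance the M exponent: (2)·n from χ, plus (0) − 2·(1) + 3·(1) + (1) = 2 from the rest, must sum to zero.
2n + 2 = 0, so n = -1.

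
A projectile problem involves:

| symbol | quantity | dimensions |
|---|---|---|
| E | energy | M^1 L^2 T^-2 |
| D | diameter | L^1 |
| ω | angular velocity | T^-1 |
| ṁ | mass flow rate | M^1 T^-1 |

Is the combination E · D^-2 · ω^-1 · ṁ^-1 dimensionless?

yes

Sum the exponent of each base dimension across the product:
  M: [E]_M − 2·[D]_M − [ω]_M − [ṁ]_M = (1) − 2·(0) − (0) − (1) = 0
  L: [E]_L − 2·[D]_L − [ω]_L − [ṁ]_L = (2) − 2·(1) − (0) − (0) = 0
  T: [E]_T − 2·[D]_T − [ω]_T − [ṁ]_T = (-2) − 2·(0) − (-1) − (-1) = 0
  Θ: [E]_Θ − 2·[D]_Θ − [ω]_Θ − [ṁ]_Θ = (0) − 2·(0) − (0) − (0) = 0
All base exponents vanish — dimensionless.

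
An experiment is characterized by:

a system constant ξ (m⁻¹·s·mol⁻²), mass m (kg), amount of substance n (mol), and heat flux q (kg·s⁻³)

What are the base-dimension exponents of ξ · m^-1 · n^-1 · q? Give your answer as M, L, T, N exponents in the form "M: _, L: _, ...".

M: 0, L: -1, T: -2, N: -3

Collect each base-dimension exponent across the product:
  M: (0) − (1) − (0) + (1) = 0
  L: (-1) − (0) − (0) + (0) = -1
  T: (1) − (0) − (0) + (-3) = -2
  N: (-2) − (0) − (1) + (0) = -3
So the dimensions are [L⁻¹ T⁻² N⁻³].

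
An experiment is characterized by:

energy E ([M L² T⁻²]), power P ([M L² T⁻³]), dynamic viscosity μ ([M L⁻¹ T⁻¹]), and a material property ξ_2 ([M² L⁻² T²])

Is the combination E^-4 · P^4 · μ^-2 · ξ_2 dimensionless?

Sum the exponent of each base dimension across the product:
  M: −4·[E]_M + 4·[P]_M − 2·[μ]_M + [ξ_2]_M = −4·(1) + 4·(1) − 2·(1) + (2) = 0
  L: −4·[E]_L + 4·[P]_L − 2·[μ]_L + [ξ_2]_L = −4·(2) + 4·(2) − 2·(-1) + (-2) = 0
  T: −4·[E]_T + 4·[P]_T − 2·[μ]_T + [ξ_2]_T = −4·(-2) + 4·(-3) − 2·(-1) + (2) = 0
All base exponents vanish — dimensionless.

yes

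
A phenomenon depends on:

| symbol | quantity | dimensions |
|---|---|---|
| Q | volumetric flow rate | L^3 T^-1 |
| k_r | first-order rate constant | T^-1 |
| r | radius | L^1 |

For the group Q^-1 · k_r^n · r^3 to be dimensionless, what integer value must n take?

Balance the T exponent: (-1)·n from k_r, plus −(-1) + 3·(0) = 1 from the rest, must sum to zero.
−n + 1 = 0, so n = 1.

1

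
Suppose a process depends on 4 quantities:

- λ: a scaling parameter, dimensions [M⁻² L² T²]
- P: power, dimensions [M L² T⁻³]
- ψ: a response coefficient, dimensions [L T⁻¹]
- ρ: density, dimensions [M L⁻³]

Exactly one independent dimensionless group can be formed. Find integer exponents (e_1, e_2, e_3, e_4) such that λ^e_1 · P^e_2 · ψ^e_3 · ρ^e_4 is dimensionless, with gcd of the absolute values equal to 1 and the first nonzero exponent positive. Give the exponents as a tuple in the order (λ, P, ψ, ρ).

(1, 1, -1, 1)

M: e_1·(-2) + e_2·(1) + e_3·(0) + e_4·(1) = 0
L: e_1·(2) + e_2·(2) + e_3·(1) + e_4·(-3) = 0
T: e_1·(2) + e_2·(-3) + e_3·(-1) + e_4·(0) = 0
Solving this homogeneous linear system for the smallest-integer solution (first nonzero entry positive) gives (1, 1, -1, 1).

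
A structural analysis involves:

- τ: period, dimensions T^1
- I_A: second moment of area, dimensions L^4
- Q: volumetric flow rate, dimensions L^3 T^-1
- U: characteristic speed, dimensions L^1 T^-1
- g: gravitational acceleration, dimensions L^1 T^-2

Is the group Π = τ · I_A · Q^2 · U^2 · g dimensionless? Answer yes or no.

Sum the exponent of each base dimension across the product:
  L: [τ]_L + [I_A]_L + 2·[Q]_L + 2·[U]_L + [g]_L = (0) + (4) + 2·(3) + 2·(1) + (1) = 13
  T: [τ]_T + [I_A]_T + 2·[Q]_T + 2·[U]_T + [g]_T = (1) + (0) + 2·(-1) + 2·(-1) + (-2) = -5
Net dimensions [L¹³ T⁻⁵] ≠ [1] — not dimensionless.

no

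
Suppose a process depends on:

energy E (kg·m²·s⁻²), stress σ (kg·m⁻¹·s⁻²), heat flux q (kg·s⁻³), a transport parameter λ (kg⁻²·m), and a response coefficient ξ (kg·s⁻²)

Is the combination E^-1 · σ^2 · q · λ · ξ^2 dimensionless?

Sum the exponent of each base dimension across the product:
  M: −[E]_M + 2·[σ]_M + [q]_M + [λ]_M + 2·[ξ]_M = −(1) + 2·(1) + (1) + (-2) + 2·(1) = 2
  L: −[E]_L + 2·[σ]_L + [q]_L + [λ]_L + 2·[ξ]_L = −(2) + 2·(-1) + (0) + (1) + 2·(0) = -3
  T: −[E]_T + 2·[σ]_T + [q]_T + [λ]_T + 2·[ξ]_T = −(-2) + 2·(-2) + (-3) + (0) + 2·(-2) = -9
Net dimensions [M² L⁻³ T⁻⁹] ≠ [1] — not dimensionless.

no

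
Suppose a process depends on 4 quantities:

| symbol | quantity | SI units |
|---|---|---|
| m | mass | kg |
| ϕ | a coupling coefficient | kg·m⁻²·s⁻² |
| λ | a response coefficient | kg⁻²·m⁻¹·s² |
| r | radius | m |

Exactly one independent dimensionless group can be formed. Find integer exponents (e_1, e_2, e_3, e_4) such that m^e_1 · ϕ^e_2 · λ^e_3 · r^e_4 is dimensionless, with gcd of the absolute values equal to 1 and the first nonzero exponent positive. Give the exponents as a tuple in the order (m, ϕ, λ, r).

(1, 1, 1, 3)

M: e_1·(1) + e_2·(1) + e_3·(-2) + e_4·(0) = 0
L: e_1·(0) + e_2·(-2) + e_3·(-1) + e_4·(1) = 0
T: e_1·(0) + e_2·(-2) + e_3·(2) + e_4·(0) = 0
Solving this homogeneous linear system for the smallest-integer solution (first nonzero entry positive) gives (1, 1, 1, 3).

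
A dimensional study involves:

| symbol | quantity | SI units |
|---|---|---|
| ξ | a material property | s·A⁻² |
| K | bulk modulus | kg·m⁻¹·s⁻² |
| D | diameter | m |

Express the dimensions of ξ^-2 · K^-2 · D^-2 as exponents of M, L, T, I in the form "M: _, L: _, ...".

Collect each base-dimension exponent across the product:
  M: −2·(0) − 2·(1) − 2·(0) = -2
  L: −2·(0) − 2·(-1) − 2·(1) = 0
  T: −2·(1) − 2·(-2) − 2·(0) = 2
  I: −2·(-2) − 2·(0) − 2·(0) = 4
So the dimensions are [M⁻² T² I⁴].

M: -2, L: 0, T: 2, I: 4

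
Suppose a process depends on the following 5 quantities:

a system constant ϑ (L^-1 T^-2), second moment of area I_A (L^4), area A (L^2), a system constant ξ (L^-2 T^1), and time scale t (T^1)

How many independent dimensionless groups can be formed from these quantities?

There are 5 variables and 2 base dimensions (L, T).
The dimension matrix has rank 2.
Independent dimensionless groups: 5 − 2 = 3.

3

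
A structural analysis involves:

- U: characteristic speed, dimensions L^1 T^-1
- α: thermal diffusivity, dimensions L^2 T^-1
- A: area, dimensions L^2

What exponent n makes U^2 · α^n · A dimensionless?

Balance the L exponent: (2)·n from α, plus 2·(1) + (2) = 4 from the rest, must sum to zero.
2n + 4 = 0, so n = -2.

-2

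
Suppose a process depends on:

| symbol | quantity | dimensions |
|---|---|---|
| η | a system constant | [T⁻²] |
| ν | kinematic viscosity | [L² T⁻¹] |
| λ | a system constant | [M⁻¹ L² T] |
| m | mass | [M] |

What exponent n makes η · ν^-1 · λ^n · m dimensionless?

Balance the M exponent: (-1)·n from λ, plus (0) − (0) + (1) = 1 from the rest, must sum to zero.
−n + 1 = 0, so n = 1.

1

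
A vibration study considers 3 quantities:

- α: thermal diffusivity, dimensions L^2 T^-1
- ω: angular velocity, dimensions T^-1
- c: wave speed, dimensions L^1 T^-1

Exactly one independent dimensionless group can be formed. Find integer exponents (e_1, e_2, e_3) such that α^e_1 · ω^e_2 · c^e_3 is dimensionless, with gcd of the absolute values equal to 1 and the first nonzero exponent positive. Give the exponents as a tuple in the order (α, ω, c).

(1, 1, -2)

L: e_1·(2) + e_2·(0) + e_3·(1) = 0
T: e_1·(-1) + e_2·(-1) + e_3·(-1) = 0
Solving this homogeneous linear system for the smallest-integer solution (first nonzero entry positive) gives (1, 1, -2).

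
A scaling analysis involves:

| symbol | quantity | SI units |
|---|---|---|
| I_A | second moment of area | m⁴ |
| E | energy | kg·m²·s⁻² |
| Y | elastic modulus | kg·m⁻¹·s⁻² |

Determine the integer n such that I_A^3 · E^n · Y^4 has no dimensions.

Balance the M exponent: (1)·n from E, plus 3·(0) + 4·(1) = 4 from the rest, must sum to zero.
n + 4 = 0, so n = -4.

-4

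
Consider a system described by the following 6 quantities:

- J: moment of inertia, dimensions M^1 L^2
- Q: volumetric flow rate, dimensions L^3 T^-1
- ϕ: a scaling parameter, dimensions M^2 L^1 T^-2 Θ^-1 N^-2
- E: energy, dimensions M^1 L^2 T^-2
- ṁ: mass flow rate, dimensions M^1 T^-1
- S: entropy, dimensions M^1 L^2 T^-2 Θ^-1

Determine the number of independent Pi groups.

1

There are 6 variables and 5 base dimensions (M, L, T, Θ, N).
The dimension matrix has rank 5.
Independent dimensionless groups: 6 − 5 = 1.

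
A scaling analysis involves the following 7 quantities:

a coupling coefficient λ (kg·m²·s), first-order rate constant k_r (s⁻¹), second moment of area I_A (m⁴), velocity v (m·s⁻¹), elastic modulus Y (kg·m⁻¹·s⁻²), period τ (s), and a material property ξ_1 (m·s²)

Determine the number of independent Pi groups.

There are 7 variables and 3 base dimensions (M, L, T).
The dimension matrix has rank 3.
Independent dimensionless groups: 7 − 3 = 4.

4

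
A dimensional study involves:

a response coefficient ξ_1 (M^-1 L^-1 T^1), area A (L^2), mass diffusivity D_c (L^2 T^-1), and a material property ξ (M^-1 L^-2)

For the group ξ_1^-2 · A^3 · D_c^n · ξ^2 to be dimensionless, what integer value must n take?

Balance the L exponent: (2)·n from D_c, plus −2·(-1) + 3·(2) + 2·(-2) = 4 from the rest, must sum to zero.
2n + 4 = 0, so n = -2.

-2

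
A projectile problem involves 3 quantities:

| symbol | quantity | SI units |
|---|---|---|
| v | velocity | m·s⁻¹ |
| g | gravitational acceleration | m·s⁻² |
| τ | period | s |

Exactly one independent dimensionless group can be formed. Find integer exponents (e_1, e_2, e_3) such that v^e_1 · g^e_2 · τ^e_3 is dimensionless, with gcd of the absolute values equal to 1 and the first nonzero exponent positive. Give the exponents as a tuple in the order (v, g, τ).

L: e_1·(1) + e_2·(1) + e_3·(0) = 0
T: e_1·(-1) + e_2·(-2) + e_3·(1) = 0
Solving this homogeneous linear system for the smallest-integer solution (first nonzero entry positive) gives (1, -1, -1).

(1, -1, -1)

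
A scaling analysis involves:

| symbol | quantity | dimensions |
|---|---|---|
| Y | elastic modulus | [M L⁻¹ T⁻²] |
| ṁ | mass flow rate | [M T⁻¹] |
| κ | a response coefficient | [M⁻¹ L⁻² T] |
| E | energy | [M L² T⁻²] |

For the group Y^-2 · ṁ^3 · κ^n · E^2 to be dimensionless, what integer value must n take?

3

Balance the M exponent: (-1)·n from κ, plus −2·(1) + 3·(1) + 2·(1) = 3 from the rest, must sum to zero.
−n + 3 = 0, so n = 3.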